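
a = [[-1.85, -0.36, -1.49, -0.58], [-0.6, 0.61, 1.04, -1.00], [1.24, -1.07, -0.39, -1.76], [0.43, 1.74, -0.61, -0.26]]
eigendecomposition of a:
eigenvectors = [[0.72+0.00j, 0.72-0.00j, (-0.19-0.09j), -0.19+0.09j], [0.13+0.13j, 0.13-0.13j, 0.62+0.00j, (0.62-0j)], [(-0.09-0.52j), -0.09+0.52j, 0.05+0.57j, (0.05-0.57j)], [-0.03-0.41j, (-0.03+0.41j), (0.06-0.49j), 0.06+0.49j]]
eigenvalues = [(-1.71+1.34j), (-1.71-1.34j), (0.77+1.84j), (0.77-1.84j)]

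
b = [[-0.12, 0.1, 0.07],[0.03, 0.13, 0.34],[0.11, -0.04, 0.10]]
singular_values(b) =[0.39, 0.19, 0.01]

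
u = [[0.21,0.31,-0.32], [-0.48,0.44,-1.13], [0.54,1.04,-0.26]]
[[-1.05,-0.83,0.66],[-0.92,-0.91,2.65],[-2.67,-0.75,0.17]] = u @ [[-1.40, -2.13, -0.02], [-1.65, 0.9, -0.46], [0.77, 2.06, -2.52]]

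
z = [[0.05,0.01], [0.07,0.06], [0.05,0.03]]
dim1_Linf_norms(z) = [0.05, 0.07, 0.05]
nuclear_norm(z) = 0.14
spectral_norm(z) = 0.12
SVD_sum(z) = [[0.04, 0.03],[0.08, 0.05],[0.05, 0.03]] + [[0.01,-0.02], [-0.01,0.01], [0.00,-0.0]]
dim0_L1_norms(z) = [0.17, 0.1]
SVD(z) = [[-0.40, 0.85],[-0.77, -0.51],[-0.49, 0.11]] @ diag([0.11829027231224519, 0.02252579579714952]) @ [[-0.83,-0.55], [0.55,-0.83]]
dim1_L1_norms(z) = [0.06, 0.13, 0.08]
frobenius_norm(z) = 0.12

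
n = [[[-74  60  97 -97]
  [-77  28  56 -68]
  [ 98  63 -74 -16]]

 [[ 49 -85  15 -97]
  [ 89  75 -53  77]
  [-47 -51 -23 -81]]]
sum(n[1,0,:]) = -118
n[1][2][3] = -81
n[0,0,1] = 60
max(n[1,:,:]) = 89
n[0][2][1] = 63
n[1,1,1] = 75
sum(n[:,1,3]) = 9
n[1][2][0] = -47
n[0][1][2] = 56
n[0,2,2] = -74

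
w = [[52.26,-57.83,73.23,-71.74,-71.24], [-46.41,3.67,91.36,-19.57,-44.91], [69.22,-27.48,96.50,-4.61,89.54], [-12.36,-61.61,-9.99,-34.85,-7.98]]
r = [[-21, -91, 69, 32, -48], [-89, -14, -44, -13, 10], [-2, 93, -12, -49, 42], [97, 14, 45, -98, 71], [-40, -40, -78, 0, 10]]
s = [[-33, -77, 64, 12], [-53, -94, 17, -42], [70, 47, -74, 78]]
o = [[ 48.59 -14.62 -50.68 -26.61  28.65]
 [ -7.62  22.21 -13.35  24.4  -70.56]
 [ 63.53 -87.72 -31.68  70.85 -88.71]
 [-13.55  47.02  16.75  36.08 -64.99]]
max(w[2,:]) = 96.5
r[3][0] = 97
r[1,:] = [-89, -14, -44, -13, 10]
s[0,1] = -77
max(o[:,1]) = 47.02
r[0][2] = 69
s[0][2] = 64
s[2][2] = -74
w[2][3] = -4.61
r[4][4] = 10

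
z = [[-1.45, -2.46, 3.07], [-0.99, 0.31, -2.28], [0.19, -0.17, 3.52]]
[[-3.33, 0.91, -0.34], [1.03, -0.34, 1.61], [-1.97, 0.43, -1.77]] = z @ [[0.38, 0.01, -0.56], [0.43, -0.24, -0.13], [-0.56, 0.11, -0.48]]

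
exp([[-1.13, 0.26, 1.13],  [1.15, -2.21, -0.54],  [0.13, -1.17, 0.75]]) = [[0.29, -0.3, 1.14], [0.25, 0.17, -0.05], [-0.23, -0.86, 2.34]]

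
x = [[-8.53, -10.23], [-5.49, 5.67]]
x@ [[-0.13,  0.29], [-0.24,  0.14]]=[[3.56, -3.91], [-0.65, -0.8]]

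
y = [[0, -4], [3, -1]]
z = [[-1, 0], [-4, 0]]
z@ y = [[0, 4], [0, 16]]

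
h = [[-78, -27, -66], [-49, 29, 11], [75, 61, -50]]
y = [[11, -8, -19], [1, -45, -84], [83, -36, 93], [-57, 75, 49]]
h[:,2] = [-66, 11, -50]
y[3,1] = 75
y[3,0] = -57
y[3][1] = 75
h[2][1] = 61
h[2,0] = 75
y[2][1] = -36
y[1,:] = [1, -45, -84]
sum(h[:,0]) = -52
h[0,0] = -78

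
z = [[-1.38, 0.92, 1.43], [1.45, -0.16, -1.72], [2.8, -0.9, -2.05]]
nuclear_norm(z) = 5.75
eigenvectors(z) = [[(0.49+0j), 0.27-0.44j, 0.27+0.44j], [(-0.46+0j), 0.70+0.00j, 0.70-0.00j], [(-0.74+0j), -0.01-0.50j, -0.01+0.50j]]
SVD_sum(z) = [[-1.56, 0.54, 1.37],[1.6, -0.55, -1.4],[2.6, -0.89, -2.28]] + [[-0.04, 0.22, -0.14],[-0.09, 0.43, -0.27],[0.03, -0.13, 0.08]] + [[0.23, 0.16, 0.19], [-0.06, -0.04, -0.05], [0.17, 0.13, 0.15]]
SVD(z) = [[-0.46, 0.44, -0.78],  [0.47, 0.86, 0.21],  [0.76, -0.27, -0.59]] @ diag([4.709910771916708, 0.5991853355336417, 0.4386541396868436]) @ [[0.73,  -0.25,  -0.64], [-0.17,  0.84,  -0.52], [-0.67,  -0.48,  -0.57]]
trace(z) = -3.59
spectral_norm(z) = 4.71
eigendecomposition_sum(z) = [[-1.62+0.00j, (0.65-0j), (1.44-0j)], [(1.55-0j), -0.62+0.00j, (-1.37+0j)], [2.48-0.00j, -1.00+0.00j, -2.20+0.00j]] + [[(0.12+0.12j), 0.13-0.12j, (-0+0.15j)],[(-0.05+0.22j), (0.23+0.07j), -0.17+0.10j],[0.16+0.03j, (0.05-0.17j), (0.07+0.12j)]] + [[(0.12-0.12j),(0.13+0.12j),-0.00-0.15j],[-0.05-0.22j,(0.23-0.07j),-0.17-0.10j],[(0.16-0.03j),(0.05+0.17j),0.07-0.12j]]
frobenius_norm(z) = 4.77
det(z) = -1.24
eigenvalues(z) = [(-4.44+0j), (0.43+0.31j), (0.43-0.31j)]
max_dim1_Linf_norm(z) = 2.8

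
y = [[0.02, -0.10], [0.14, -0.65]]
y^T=[[0.02, 0.14], [-0.10, -0.65]]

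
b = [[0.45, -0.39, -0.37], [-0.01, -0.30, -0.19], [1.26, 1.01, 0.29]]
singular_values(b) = [1.66, 0.75, 0.0]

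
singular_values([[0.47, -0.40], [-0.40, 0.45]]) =[0.86, 0.06]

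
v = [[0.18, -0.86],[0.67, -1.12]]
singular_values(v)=[1.55, 0.24]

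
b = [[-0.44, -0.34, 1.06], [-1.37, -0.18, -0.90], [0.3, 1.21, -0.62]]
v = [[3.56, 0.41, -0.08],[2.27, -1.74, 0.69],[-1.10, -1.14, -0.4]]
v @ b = [[-2.15, -1.38, 3.45], [1.59, 0.38, 3.54], [1.93, 0.10, 0.11]]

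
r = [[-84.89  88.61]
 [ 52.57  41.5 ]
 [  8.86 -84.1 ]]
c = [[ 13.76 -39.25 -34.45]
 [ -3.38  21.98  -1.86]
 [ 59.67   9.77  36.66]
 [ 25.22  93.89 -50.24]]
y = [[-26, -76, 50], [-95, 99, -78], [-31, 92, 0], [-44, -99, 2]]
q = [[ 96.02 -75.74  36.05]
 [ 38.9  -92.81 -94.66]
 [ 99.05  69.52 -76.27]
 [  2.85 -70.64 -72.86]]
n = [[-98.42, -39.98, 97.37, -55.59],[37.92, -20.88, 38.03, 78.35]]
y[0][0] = -26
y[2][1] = 92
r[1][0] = 52.57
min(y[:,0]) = -95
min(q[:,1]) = -92.81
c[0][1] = -39.25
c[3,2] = -50.24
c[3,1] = 93.89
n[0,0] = -98.42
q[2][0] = 99.05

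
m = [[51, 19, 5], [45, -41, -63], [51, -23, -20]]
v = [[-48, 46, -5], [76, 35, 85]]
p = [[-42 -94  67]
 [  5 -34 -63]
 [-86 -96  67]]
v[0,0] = -48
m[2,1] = -23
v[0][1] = 46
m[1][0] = 45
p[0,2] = 67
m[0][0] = 51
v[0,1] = 46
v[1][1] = 35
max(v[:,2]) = 85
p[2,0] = -86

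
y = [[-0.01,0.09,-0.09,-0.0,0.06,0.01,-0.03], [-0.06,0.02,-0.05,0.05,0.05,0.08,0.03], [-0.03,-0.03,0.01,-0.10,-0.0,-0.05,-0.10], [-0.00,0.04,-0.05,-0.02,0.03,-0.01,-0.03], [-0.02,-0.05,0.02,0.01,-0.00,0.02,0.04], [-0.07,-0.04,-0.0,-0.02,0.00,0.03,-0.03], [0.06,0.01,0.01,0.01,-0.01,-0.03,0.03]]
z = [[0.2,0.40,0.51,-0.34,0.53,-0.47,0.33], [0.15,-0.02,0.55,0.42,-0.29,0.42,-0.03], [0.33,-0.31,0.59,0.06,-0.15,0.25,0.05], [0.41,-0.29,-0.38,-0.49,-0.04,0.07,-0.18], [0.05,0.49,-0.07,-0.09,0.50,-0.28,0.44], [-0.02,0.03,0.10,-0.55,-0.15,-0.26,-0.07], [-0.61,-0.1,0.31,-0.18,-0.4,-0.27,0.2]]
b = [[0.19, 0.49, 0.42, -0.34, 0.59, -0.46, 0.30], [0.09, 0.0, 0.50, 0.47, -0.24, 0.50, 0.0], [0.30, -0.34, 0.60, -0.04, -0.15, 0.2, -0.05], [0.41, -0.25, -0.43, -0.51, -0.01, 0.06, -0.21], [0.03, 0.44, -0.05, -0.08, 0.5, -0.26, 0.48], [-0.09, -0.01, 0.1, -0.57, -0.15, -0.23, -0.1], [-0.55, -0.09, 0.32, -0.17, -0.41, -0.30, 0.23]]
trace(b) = 0.78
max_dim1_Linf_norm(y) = 0.1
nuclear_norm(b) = 5.00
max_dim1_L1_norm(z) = 2.78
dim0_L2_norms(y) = [0.12, 0.12, 0.12, 0.12, 0.08, 0.11, 0.13]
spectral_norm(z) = 1.43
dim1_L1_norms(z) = [2.78, 1.88, 1.74, 1.86, 1.92, 1.18, 2.07]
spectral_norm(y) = 0.19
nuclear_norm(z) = 4.94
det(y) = -0.00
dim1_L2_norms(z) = [1.09, 0.87, 0.8, 0.82, 0.88, 0.64, 0.89]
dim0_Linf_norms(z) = [0.61, 0.49, 0.59, 0.55, 0.53, 0.47, 0.44]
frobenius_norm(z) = 2.29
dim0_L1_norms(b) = [1.66, 1.62, 2.42, 2.18, 2.05, 2.01, 1.37]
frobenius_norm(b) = 2.30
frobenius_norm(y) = 0.30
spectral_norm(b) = 1.45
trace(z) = 0.72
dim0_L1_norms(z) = [1.77, 1.64, 2.51, 2.13, 2.06, 2.02, 1.3]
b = y + z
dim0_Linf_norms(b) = [0.55, 0.49, 0.6, 0.57, 0.59, 0.5, 0.48]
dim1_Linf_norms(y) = [0.09, 0.08, 0.1, 0.05, 0.05, 0.07, 0.06]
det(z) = -0.00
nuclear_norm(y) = 0.56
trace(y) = 0.06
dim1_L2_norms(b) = [1.1, 0.89, 0.8, 0.85, 0.87, 0.65, 0.87]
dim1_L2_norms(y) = [0.14, 0.14, 0.16, 0.08, 0.07, 0.09, 0.08]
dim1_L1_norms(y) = [0.29, 0.34, 0.32, 0.18, 0.16, 0.19, 0.16]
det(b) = 0.00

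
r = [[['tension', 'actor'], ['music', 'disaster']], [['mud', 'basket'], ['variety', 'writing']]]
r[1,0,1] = 'basket'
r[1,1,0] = 'variety'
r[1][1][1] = 'writing'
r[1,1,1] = 'writing'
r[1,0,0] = 'mud'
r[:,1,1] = ['disaster', 'writing']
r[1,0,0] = 'mud'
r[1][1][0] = 'variety'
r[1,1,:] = ['variety', 'writing']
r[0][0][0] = 'tension'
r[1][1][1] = 'writing'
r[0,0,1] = 'actor'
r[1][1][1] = 'writing'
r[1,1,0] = 'variety'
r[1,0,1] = 'basket'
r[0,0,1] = 'actor'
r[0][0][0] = 'tension'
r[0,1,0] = 'music'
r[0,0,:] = ['tension', 'actor']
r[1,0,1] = 'basket'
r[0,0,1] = 'actor'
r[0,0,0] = 'tension'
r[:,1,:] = [['music', 'disaster'], ['variety', 'writing']]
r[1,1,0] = 'variety'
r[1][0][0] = 'mud'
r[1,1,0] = 'variety'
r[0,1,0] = 'music'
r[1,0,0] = 'mud'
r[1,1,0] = 'variety'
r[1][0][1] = 'basket'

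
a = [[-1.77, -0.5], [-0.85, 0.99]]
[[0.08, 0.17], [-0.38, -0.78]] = a @[[0.05,0.10], [-0.34,-0.70]]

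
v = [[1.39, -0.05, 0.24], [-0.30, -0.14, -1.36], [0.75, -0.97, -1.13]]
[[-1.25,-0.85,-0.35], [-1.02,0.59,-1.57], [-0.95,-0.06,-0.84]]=v @ [[-1.14, -0.56, -0.53], [-1.22, -0.01, -1.16], [1.13, -0.31, 1.39]]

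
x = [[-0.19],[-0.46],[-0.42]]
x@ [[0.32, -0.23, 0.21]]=[[-0.06, 0.04, -0.04], [-0.15, 0.11, -0.10], [-0.13, 0.1, -0.09]]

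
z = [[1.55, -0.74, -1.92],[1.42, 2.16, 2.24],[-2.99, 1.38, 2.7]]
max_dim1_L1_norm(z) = 7.07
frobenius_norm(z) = 6.04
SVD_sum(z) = [[1.27, -1.1, -1.9], [-0.95, 0.82, 1.42], [-2.07, 1.78, 3.09]] + [[0.33,0.18,0.11],[2.38,1.33,0.83],[-0.89,-0.50,-0.31]] + [[-0.05, 0.17, -0.13], [-0.0, 0.01, -0.01], [-0.03, 0.10, -0.08]]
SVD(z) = [[-0.49, -0.13, 0.86], [0.37, -0.93, 0.07], [0.79, 0.35, 0.5]] @ diag([5.197399261577099, 3.064424146274748, 0.2587384151727575]) @ [[-0.5,  0.43,  0.75], [-0.84,  -0.47,  -0.29], [-0.22,  0.77,  -0.59]]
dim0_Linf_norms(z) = [2.99, 2.16, 2.7]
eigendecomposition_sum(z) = [[-0.2, 0.01, -0.13], [0.43, -0.02, 0.28], [-0.38, 0.02, -0.24]] + [[0.59, 0.43, 0.17], [1.83, 1.33, 0.54], [-0.75, -0.55, -0.22]] + [[1.16, -1.18, -1.97], [-0.84, 0.86, 1.42], [-1.86, 1.90, 3.16]]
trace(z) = 6.41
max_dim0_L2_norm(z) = 4.0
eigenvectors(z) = [[0.33, -0.29, -0.49], [-0.71, -0.89, 0.36], [0.62, 0.36, 0.79]]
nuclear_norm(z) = 8.52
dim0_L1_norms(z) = [5.96, 4.28, 6.86]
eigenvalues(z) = [-0.47, 1.7, 5.18]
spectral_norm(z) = 5.20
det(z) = -4.12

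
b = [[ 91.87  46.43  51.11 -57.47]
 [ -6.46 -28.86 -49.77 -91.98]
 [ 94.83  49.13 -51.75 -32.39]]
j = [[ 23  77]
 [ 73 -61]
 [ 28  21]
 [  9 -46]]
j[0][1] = 77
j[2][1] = 21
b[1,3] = -91.98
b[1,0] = -6.46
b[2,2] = -51.75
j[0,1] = 77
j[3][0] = 9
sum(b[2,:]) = 59.82000000000001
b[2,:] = [94.83, 49.13, -51.75, -32.39]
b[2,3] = -32.39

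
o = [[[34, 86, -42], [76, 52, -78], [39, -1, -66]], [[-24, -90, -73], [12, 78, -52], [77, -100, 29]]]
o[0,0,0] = 34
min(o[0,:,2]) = -78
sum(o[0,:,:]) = 100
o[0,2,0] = 39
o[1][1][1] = 78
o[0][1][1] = 52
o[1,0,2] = -73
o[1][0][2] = -73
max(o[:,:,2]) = 29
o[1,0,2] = -73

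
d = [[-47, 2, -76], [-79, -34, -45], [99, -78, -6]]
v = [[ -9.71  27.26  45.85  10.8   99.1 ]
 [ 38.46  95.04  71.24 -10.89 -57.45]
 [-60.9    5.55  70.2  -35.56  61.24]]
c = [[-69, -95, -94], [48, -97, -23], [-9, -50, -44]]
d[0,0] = -47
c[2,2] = -44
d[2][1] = -78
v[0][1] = 27.26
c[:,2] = [-94, -23, -44]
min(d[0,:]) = -76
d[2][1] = -78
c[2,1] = -50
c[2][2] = -44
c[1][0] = 48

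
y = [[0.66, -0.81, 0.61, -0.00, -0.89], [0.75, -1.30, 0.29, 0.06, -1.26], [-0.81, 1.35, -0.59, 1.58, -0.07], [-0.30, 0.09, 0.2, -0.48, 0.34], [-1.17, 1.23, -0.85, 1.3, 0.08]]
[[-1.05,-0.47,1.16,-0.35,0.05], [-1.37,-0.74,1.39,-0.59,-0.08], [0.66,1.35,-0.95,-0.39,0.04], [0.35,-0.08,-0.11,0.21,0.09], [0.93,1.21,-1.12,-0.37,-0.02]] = y@[[-0.49,-0.16,0.05,0.28,0.01],[0.25,0.36,-0.47,0.3,0.44],[-0.12,0.15,0.53,-0.04,0.12],[-0.07,0.53,-0.00,-0.36,-0.32],[0.51,0.18,-0.47,0.30,-0.37]]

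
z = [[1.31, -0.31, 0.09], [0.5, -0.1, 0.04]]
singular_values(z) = [1.44, 0.02]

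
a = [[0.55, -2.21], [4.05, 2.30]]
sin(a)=[[8.29, -0.98], [1.79, 9.06]]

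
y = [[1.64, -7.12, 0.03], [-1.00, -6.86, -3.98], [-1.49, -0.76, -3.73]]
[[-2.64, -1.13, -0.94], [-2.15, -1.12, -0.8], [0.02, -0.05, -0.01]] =y@[[-0.09, 0.14, -0.01],  [0.35, 0.19, 0.13],  [-0.04, -0.08, -0.02]]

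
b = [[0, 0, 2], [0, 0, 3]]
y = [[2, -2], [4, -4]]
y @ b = [[0, 0, -2], [0, 0, -4]]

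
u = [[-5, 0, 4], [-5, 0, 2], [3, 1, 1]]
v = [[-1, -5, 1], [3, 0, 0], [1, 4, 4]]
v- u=[[4, -5, -3], [8, 0, -2], [-2, 3, 3]]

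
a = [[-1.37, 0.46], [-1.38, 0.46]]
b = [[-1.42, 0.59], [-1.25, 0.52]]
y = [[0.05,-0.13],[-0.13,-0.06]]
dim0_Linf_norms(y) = [0.13, 0.13]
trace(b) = -0.90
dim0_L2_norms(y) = [0.14, 0.14]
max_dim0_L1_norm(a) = 2.75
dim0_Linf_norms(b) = [1.42, 0.59]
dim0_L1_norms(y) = [0.18, 0.19]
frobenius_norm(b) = 2.05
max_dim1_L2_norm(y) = 0.14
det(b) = -0.00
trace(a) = -0.91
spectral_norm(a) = 2.05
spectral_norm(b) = 2.05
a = b + y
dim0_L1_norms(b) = [2.67, 1.11]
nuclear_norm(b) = 2.05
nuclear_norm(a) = 2.05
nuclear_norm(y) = 0.28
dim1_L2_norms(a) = [1.45, 1.45]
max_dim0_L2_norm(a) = 1.94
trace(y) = -0.01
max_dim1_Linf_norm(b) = 1.42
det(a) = 0.00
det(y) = -0.02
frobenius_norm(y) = 0.20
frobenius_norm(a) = 2.05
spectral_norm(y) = 0.15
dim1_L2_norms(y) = [0.14, 0.14]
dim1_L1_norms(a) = [1.83, 1.84]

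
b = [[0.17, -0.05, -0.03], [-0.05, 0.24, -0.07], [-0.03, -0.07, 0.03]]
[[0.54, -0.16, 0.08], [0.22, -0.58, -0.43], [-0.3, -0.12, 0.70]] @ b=[[0.10, -0.07, -0.00], [0.08, -0.12, 0.02], [-0.07, -0.06, 0.04]]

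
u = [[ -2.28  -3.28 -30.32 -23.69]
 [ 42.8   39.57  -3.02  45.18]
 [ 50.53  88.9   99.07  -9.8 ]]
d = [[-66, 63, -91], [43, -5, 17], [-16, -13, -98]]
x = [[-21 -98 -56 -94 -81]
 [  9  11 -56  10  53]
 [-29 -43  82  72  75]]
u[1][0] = 42.8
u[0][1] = -3.28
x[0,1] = -98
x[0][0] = -21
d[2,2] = -98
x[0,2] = -56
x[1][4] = 53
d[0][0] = -66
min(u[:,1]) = -3.28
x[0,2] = -56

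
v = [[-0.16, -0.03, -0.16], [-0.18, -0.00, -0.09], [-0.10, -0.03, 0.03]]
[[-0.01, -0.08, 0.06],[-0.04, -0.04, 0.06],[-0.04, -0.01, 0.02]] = v @ [[0.33, 0.07, -0.24], [0.0, 0.46, 0.11], [-0.26, 0.32, -0.17]]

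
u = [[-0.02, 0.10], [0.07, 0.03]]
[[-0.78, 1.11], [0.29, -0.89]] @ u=[[0.09, -0.04],[-0.07, 0.0]]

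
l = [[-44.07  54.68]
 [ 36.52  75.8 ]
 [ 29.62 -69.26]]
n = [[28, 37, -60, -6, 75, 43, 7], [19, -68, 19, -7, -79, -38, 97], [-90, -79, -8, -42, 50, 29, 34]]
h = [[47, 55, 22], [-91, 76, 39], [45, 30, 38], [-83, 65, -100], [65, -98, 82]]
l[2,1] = -69.26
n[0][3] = -6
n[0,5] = 43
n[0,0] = 28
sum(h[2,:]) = 113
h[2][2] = 38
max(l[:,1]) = 75.8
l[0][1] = 54.68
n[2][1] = -79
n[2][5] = 29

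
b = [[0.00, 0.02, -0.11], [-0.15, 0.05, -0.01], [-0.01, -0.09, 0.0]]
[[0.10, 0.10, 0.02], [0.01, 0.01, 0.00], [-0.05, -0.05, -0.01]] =b @ [[0.15, 0.15, 0.03], [0.49, 0.49, 0.10], [-0.79, -0.79, -0.16]]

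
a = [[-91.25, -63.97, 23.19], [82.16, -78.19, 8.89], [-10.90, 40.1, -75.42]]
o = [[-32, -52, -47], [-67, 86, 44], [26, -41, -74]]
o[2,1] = -41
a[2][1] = 40.1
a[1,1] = -78.19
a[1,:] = [82.16, -78.19, 8.89]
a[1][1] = -78.19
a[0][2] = 23.19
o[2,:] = [26, -41, -74]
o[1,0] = -67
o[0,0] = -32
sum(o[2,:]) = -89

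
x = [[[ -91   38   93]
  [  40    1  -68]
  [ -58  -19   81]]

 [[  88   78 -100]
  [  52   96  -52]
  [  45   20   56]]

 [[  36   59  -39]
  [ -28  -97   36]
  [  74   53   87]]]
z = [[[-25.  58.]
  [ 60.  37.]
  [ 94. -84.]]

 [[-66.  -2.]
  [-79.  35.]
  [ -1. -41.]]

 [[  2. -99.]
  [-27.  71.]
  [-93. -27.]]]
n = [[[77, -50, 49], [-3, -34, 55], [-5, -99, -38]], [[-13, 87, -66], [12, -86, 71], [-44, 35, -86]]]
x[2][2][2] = 87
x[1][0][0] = 88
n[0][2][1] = -99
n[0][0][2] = 49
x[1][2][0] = 45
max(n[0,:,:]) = 77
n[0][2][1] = -99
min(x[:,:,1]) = -97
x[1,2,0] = 45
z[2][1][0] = -27.0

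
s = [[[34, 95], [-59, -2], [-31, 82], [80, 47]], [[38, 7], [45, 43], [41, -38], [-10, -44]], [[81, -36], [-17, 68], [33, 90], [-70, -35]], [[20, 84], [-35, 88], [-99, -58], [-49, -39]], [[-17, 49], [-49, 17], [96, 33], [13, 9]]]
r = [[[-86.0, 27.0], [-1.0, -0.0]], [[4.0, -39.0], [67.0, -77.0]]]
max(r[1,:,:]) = 67.0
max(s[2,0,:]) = 81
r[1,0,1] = -39.0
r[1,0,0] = 4.0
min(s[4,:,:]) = -49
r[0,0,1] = 27.0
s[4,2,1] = 33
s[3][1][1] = 88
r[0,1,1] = -0.0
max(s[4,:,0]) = 96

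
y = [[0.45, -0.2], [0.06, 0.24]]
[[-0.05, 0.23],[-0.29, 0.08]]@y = [[-0.01, 0.07], [-0.13, 0.08]]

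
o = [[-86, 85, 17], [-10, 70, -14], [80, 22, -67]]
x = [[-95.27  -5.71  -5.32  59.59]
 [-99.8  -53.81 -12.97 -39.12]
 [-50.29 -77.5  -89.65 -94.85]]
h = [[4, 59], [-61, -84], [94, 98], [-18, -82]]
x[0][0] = -95.27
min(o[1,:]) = -14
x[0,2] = -5.32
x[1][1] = -53.81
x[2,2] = -89.65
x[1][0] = -99.8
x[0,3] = 59.59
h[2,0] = 94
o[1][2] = -14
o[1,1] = 70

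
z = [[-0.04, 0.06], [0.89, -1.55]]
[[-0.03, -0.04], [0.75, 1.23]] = z@[[0.43, -1.21], [-0.24, -1.49]]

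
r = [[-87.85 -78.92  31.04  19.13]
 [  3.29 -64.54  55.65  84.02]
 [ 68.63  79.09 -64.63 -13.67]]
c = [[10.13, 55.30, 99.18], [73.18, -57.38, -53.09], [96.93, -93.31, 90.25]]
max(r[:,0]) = 68.63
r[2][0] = 68.63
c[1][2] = -53.09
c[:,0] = [10.13, 73.18, 96.93]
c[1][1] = -57.38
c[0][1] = 55.3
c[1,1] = -57.38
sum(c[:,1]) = -95.39000000000001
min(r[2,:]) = -64.63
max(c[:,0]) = 96.93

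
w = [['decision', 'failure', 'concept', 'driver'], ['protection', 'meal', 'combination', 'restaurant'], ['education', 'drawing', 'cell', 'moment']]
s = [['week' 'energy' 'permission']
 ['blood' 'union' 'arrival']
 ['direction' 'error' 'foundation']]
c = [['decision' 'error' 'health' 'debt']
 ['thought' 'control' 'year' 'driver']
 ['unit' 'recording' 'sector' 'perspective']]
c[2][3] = 'perspective'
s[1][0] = 'blood'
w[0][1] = 'failure'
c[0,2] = 'health'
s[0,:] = ['week', 'energy', 'permission']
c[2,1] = 'recording'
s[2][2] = 'foundation'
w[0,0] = 'decision'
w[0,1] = 'failure'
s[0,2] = 'permission'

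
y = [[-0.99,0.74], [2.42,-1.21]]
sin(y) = [[-0.17,0.24], [0.8,-0.24]]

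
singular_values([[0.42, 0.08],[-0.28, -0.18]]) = [0.53, 0.1]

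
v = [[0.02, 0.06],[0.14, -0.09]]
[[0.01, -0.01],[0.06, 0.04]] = v @ [[0.48, 0.14], [0.06, -0.24]]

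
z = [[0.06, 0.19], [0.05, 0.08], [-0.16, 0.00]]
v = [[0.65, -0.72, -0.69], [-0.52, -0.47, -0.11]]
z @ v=[[-0.06, -0.13, -0.06],[-0.01, -0.07, -0.04],[-0.1, 0.12, 0.11]]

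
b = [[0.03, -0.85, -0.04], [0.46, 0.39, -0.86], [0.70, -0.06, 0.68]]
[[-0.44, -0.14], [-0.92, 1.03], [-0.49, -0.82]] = b @ [[-1.25, -0.06], [0.44, 0.21], [0.60, -1.13]]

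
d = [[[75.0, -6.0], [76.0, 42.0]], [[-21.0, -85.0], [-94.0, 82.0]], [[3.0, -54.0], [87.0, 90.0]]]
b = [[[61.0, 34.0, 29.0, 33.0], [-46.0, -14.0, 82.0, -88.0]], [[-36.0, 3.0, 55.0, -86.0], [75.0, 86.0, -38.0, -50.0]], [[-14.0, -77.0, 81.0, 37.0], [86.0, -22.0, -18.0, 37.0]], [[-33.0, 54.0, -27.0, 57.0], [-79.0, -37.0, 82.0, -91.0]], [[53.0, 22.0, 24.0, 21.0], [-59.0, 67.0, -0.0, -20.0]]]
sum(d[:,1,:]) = 283.0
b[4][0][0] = 53.0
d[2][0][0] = 3.0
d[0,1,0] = 76.0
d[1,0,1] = -85.0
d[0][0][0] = 75.0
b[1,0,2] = 55.0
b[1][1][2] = -38.0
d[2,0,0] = 3.0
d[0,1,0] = 76.0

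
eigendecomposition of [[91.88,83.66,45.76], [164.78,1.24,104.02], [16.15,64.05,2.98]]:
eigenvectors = [[-0.66, -0.53, 0.25],[-0.70, 0.11, -0.85],[-0.28, 0.84, 0.47]]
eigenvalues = [199.55, 1.45, -104.9]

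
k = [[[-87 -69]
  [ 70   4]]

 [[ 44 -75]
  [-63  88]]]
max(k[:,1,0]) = 70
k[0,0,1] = -69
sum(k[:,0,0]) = -43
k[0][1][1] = 4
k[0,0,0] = -87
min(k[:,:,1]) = -75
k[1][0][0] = 44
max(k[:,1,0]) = 70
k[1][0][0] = 44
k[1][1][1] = 88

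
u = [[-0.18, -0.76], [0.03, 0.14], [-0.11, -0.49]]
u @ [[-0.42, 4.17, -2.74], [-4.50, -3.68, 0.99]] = [[3.5, 2.05, -0.26], [-0.64, -0.39, 0.06], [2.25, 1.34, -0.18]]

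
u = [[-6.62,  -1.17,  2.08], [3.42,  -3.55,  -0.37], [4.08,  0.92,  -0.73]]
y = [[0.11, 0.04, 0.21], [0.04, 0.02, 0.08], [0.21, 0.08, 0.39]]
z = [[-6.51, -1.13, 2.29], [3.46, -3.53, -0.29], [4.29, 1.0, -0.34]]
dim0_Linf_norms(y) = [0.21, 0.08, 0.39]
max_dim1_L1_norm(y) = 0.68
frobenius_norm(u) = 9.59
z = u + y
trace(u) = -10.90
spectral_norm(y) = 0.52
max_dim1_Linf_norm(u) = 6.62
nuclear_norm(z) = 13.62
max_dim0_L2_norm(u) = 8.5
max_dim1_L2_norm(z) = 6.99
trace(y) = 0.52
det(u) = 16.11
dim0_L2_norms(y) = [0.24, 0.09, 0.45]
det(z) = 32.98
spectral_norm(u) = 8.76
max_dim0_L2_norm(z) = 8.53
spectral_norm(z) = 8.77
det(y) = -0.00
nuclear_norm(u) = 13.11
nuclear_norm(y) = 0.53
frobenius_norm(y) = 0.52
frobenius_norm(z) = 9.64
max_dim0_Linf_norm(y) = 0.39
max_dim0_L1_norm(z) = 14.26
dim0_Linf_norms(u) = [6.62, 3.55, 2.08]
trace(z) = -10.38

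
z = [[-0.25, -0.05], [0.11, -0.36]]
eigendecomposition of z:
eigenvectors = [[0.41+0.37j,(0.41-0.37j)], [0.83+0.00j,(0.83-0j)]]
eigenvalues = [(-0.3+0.05j), (-0.3-0.05j)]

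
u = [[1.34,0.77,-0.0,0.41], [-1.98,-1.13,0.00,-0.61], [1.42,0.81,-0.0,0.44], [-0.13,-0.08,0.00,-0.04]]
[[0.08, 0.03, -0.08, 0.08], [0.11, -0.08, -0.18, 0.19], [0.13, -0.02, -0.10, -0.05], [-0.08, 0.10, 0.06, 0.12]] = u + [[-1.26, -0.74, -0.08, -0.33], [2.09, 1.05, -0.18, 0.8], [-1.29, -0.83, -0.10, -0.49], [0.05, 0.18, 0.06, 0.16]]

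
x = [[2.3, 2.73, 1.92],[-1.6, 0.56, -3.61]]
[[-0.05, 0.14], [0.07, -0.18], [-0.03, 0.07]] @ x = [[-0.34,-0.06,-0.6], [0.45,0.09,0.78], [-0.18,-0.04,-0.31]]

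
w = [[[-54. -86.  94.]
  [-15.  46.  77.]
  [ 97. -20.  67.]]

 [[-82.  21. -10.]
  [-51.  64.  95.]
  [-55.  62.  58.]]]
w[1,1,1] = 64.0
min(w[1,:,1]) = 21.0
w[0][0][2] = 94.0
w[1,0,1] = 21.0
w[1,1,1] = 64.0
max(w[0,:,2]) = 94.0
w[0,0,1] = -86.0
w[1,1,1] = 64.0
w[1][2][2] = 58.0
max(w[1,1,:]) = 95.0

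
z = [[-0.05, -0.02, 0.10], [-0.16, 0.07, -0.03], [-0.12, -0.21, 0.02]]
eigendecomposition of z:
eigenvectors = [[-0.04-0.49j,(-0.04+0.49j),(0.34+0j)], [(0.35-0.22j),(0.35+0.22j),(-0.68+0j)], [0.76+0.00j,(0.76-0j),(0.65+0j)]]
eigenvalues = [(-0.07+0.14j), (-0.07-0.14j), (0.18+0j)]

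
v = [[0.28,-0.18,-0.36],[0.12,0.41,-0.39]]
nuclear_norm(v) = 1.05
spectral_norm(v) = 0.63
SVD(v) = [[-0.54,-0.84],[-0.84,0.54]] @ diag([0.6310450734568249, 0.42045465304342916]) @ [[-0.4, -0.4, 0.83], [-0.41, 0.88, 0.23]]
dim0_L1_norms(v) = [0.4, 0.59, 0.75]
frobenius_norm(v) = 0.76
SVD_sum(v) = [[0.13, 0.13, -0.28], [0.21, 0.21, -0.44]] + [[0.15, -0.31, -0.08],[-0.09, 0.20, 0.05]]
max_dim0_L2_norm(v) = 0.53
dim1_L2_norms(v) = [0.49, 0.58]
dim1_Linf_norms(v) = [0.36, 0.41]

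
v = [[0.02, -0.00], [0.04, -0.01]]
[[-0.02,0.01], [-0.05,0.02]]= v @ [[-1.02,0.71], [1.08,0.91]]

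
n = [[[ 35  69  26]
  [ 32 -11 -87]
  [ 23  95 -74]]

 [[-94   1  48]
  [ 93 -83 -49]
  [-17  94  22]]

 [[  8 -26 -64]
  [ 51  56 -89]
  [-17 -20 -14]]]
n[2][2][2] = -14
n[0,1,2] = -87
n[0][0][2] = 26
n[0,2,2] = -74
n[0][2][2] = -74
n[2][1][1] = 56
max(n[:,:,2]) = 48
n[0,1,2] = -87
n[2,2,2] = -14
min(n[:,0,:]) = -94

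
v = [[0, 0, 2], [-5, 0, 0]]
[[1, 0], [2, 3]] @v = [[0, 0, 2], [-15, 0, 4]]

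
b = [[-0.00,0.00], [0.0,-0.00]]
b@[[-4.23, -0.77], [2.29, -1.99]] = [[0.00, 0.0],[0.00, 0.00]]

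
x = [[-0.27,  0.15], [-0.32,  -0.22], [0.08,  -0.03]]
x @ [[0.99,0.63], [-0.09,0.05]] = [[-0.28, -0.16],  [-0.3, -0.21],  [0.08, 0.05]]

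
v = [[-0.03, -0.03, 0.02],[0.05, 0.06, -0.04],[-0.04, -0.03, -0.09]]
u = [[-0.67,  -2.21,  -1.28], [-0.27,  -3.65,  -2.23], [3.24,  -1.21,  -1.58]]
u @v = [[-0.04, -0.07, 0.19], [-0.09, -0.14, 0.34], [-0.09, -0.12, 0.26]]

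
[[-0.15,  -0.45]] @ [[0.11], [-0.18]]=[[0.06]]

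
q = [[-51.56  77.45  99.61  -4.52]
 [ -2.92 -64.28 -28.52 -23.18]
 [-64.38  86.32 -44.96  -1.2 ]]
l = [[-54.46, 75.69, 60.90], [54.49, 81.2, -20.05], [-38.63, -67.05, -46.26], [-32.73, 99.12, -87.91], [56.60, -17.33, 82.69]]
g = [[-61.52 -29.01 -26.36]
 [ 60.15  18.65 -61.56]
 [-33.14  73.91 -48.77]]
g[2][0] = -33.14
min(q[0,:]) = -51.56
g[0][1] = -29.01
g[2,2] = -48.77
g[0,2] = -26.36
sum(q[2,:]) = -24.220000000000002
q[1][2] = -28.52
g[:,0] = [-61.52, 60.15, -33.14]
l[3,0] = -32.73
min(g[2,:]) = -48.77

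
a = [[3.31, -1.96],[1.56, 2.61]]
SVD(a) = [[-1.0,-0.01],[-0.01,1.0]] @ diag([3.8468318074198686, 3.0406060325900137]) @ [[-0.86, 0.5], [0.50, 0.86]]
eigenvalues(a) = [(2.96+1.71j), (2.96-1.71j)]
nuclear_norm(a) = 6.89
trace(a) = 5.92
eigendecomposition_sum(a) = [[(1.66+0.55j), (-0.98+1.69j)], [0.78-1.35j, (1.3+1.16j)]] + [[1.66-0.55j, (-0.98-1.69j)], [(0.78+1.35j), (1.3-1.16j)]]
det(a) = 11.70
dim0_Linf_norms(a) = [3.31, 2.61]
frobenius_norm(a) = 4.90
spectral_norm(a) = 3.85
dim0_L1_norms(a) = [4.87, 4.57]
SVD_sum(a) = [[3.32, -1.94], [0.03, -0.02]] + [[-0.01, -0.02], [1.53, 2.63]]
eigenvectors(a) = [[0.75+0.00j, 0.75-0.00j], [(0.13-0.65j), (0.13+0.65j)]]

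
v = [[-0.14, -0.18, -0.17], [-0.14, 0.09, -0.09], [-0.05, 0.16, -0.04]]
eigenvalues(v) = [0.16, -0.2, -0.05]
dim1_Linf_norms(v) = [0.18, 0.14, 0.16]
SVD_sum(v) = [[-0.16, -0.16, -0.17], [-0.05, -0.05, -0.05], [0.02, 0.02, 0.02]] + [[0.01, -0.02, 0.01], [-0.08, 0.14, -0.05], [-0.08, 0.14, -0.05]] + [[0.00, 0.00, -0.01], [-0.01, -0.00, 0.01], [0.01, 0.00, -0.01]]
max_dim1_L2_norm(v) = 0.28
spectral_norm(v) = 0.30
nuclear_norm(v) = 0.56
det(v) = 0.00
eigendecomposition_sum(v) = [[0.06, -0.13, 0.01], [-0.05, 0.11, -0.01], [-0.05, 0.12, -0.01]] + [[-0.23, -0.00, -0.25], [-0.10, -0.0, -0.11], [0.03, 0.0, 0.03]] + [[0.03, -0.04, 0.07],[0.01, -0.02, 0.03],[-0.03, 0.04, -0.07]]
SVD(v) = [[-0.95, 0.12, 0.28], [-0.28, -0.71, -0.65], [0.12, -0.70, 0.7]] @ diag([0.29723913434343846, 0.23970823294086777, 0.024266439275881107]) @ [[0.56, 0.56, 0.61], [0.49, -0.82, 0.30], [0.67, 0.13, -0.73]]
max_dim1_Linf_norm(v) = 0.18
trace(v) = -0.09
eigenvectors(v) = [[0.63, -0.91, -0.71], [-0.52, -0.4, -0.28], [-0.57, 0.12, 0.65]]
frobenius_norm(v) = 0.38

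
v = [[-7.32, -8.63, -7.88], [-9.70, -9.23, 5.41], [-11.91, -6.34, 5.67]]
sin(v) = [[-0.03, 0.30, 0.46], [0.44, 0.16, -0.35], [0.58, 0.24, -0.62]]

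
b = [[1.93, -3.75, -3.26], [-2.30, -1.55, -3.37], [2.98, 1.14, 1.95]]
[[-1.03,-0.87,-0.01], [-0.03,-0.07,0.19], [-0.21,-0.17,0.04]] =b@ [[-0.16, -0.14, 0.06], [0.15, 0.1, 0.20], [0.05, 0.07, -0.19]]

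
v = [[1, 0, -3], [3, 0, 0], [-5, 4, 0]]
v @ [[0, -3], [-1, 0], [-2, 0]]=[[6, -3], [0, -9], [-4, 15]]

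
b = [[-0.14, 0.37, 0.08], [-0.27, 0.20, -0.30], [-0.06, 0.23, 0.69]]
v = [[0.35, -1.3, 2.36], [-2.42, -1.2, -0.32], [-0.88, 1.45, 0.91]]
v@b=[[0.16, 0.41, 2.05], [0.68, -1.21, -0.05], [-0.32, 0.17, 0.12]]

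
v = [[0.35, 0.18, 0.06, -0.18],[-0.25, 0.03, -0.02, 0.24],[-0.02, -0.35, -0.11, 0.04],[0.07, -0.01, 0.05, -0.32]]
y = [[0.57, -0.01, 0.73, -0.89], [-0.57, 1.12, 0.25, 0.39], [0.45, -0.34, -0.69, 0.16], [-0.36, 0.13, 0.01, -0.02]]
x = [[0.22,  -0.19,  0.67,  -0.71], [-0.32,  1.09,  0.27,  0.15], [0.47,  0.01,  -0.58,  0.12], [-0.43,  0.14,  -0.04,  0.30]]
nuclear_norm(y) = 3.51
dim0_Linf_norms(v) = [0.35, 0.35, 0.11, 0.32]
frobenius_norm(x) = 1.81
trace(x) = 1.03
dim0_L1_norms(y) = [1.95, 1.6, 1.68, 1.46]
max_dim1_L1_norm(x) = 1.83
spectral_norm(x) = 1.28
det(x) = 0.03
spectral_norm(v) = 0.61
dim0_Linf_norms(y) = [0.57, 1.12, 0.73, 0.89]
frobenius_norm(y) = 2.10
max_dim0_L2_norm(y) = 1.18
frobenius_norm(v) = 0.75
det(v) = 0.00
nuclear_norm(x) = 3.06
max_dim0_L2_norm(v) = 0.44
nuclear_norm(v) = 1.20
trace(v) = -0.05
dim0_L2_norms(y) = [0.99, 1.18, 1.04, 0.98]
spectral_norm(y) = 1.55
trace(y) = 0.98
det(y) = 0.16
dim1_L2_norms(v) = [0.44, 0.35, 0.37, 0.33]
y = v + x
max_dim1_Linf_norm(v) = 0.35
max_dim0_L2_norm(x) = 1.12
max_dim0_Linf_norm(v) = 0.35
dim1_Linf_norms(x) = [0.71, 1.09, 0.58, 0.43]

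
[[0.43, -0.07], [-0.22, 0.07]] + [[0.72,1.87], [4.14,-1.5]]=[[1.15, 1.8], [3.92, -1.43]]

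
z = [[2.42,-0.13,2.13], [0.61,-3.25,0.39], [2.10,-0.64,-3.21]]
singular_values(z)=[4.01, 3.66, 2.67]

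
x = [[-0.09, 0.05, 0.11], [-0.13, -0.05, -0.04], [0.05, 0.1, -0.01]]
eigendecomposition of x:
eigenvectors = [[0.60+0.00j, (0.23+0.39j), 0.23-0.39j], [0.54+0.00j, (-0.69+0j), -0.69-0.00j], [(-0.59+0j), (0.13+0.55j), 0.13-0.55j]]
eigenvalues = [(-0.15+0j), 0.11j, -0.11j]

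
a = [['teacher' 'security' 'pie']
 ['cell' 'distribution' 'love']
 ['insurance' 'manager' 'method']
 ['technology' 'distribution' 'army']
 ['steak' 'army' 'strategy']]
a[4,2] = 'strategy'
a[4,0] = 'steak'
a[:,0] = ['teacher', 'cell', 'insurance', 'technology', 'steak']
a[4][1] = 'army'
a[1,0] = 'cell'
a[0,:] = ['teacher', 'security', 'pie']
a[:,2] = ['pie', 'love', 'method', 'army', 'strategy']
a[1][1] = 'distribution'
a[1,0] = 'cell'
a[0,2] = 'pie'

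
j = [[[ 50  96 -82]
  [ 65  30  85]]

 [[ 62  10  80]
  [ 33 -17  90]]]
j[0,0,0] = 50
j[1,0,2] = 80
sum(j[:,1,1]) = 13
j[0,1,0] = 65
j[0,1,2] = 85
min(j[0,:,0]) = 50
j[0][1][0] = 65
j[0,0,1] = 96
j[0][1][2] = 85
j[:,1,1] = [30, -17]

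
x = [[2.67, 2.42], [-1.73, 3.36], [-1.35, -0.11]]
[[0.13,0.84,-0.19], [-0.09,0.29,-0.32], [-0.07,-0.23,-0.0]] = x @ [[0.05, 0.16, 0.01], [0.0, 0.17, -0.09]]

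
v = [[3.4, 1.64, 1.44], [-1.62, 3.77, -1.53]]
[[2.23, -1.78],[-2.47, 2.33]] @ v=[[10.47, -3.05, 5.93], [-12.17, 4.73, -7.12]]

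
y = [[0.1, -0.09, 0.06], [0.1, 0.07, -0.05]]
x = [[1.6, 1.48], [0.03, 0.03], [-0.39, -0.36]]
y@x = [[0.13, 0.12],[0.18, 0.17]]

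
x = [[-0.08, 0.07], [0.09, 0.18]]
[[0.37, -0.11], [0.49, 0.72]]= x@[[-1.53,3.38], [3.47,2.29]]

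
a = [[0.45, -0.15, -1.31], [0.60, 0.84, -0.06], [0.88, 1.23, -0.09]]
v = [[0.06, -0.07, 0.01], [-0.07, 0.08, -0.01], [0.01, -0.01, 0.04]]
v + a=[[0.51,-0.22,-1.30], [0.53,0.92,-0.07], [0.89,1.22,-0.05]]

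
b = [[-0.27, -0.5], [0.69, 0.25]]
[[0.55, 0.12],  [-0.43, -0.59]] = b@[[-0.27, -0.96], [-0.96, 0.27]]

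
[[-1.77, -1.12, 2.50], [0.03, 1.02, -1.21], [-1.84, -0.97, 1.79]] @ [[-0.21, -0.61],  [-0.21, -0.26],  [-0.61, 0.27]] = [[-0.92, 2.05],[0.52, -0.61],[-0.5, 1.86]]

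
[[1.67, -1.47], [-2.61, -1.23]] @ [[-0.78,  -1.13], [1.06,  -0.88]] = [[-2.86, -0.59], [0.73, 4.03]]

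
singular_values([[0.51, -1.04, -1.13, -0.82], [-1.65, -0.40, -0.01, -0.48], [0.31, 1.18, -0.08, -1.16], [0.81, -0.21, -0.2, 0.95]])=[2.07, 1.82, 1.8, 0.23]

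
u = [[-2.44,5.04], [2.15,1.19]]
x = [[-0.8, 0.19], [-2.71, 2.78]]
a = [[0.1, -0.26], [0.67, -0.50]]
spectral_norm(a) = 0.87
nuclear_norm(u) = 8.05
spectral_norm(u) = 5.60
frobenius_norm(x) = 3.97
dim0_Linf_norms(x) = [2.71, 2.78]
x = a @ u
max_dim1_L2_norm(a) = 0.84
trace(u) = -1.25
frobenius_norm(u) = 6.12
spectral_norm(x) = 3.94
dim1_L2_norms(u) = [5.6, 2.46]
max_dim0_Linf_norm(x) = 2.78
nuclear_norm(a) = 1.01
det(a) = 0.12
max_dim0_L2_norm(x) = 2.83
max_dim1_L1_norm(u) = 7.48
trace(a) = -0.40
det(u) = -13.74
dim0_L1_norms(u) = [4.59, 6.23]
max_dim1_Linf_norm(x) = 2.78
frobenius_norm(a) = 0.88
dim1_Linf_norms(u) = [5.04, 2.15]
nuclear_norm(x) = 4.38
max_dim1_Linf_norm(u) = 5.04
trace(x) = 1.98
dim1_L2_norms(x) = [0.82, 3.88]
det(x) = -1.71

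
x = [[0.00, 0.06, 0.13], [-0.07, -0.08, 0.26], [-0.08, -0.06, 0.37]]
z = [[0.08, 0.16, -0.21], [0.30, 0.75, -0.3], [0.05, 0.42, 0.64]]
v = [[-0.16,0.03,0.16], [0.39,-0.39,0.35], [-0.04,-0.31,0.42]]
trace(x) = 0.29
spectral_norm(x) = 0.49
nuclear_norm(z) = 1.67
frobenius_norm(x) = 0.50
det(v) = -0.02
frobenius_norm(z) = 1.19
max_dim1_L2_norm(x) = 0.38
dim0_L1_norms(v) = [0.59, 0.73, 0.93]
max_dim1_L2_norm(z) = 0.86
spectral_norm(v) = 0.78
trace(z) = 1.47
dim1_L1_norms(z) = [0.45, 1.35, 1.11]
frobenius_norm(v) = 0.87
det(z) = -0.00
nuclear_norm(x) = 0.58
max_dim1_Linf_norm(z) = 0.75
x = v @ z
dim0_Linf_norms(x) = [0.08, 0.08, 0.37]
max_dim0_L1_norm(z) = 1.33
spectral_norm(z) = 0.92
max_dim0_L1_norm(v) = 0.93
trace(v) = -0.13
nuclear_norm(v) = 1.21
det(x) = 0.00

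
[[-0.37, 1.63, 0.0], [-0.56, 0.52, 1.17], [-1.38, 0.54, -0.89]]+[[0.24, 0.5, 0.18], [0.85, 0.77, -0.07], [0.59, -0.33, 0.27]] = [[-0.13, 2.13, 0.18], [0.29, 1.29, 1.10], [-0.79, 0.21, -0.62]]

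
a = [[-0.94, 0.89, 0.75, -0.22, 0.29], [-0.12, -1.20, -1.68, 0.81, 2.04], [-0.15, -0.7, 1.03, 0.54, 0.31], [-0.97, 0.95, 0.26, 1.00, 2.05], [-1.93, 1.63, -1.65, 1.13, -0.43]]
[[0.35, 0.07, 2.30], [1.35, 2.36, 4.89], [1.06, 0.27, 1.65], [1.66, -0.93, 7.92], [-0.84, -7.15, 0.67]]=a @ [[-0.21, -0.06, -0.74], [-0.34, -1.56, 0.49], [0.42, 0.3, 0.62], [0.26, -3.09, 0.63], [0.69, 1.71, 2.90]]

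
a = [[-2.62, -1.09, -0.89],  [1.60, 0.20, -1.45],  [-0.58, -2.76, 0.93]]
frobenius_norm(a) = 4.73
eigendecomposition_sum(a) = [[0.03+0.00j, (0.06-0j), -0.07-0.00j], [0.41+0.00j, (0.97-0j), -1.02-0.00j], [(-0.66+0j), (-1.57+0j), (1.66+0j)]] + [[-1.32-0.04j, (-0.58-1.17j), -0.41-0.72j], [(0.6+0.76j), (-0.38+0.87j), -0.21+0.57j], [0.04+0.70j, -0.59+0.36j, -0.36+0.25j]] + [[-1.32+0.04j, (-0.58+1.17j), -0.41+0.72j],[(0.6-0.76j), (-0.38-0.87j), -0.21-0.57j],[(0.04-0.7j), (-0.59-0.36j), -0.36-0.25j]]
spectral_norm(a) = 3.79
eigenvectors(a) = [[(-0.04+0j), -0.74+0.00j, -0.74-0.00j], [-0.52+0.00j, 0.35+0.42j, 0.35-0.42j], [0.85+0.00j, (0.03+0.39j), (0.03-0.39j)]]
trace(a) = -1.49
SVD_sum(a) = [[-1.79, -1.68, 0.39], [1.09, 1.02, -0.24], [-1.75, -1.64, 0.38]] + [[-0.98,0.86,-0.8], [0.10,-0.09,0.08], [1.07,-0.94,0.87]] + [[0.15, -0.27, -0.48],[0.41, -0.73, -1.3],[0.1, -0.18, -0.32]]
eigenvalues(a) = [(2.66+0j), (-2.07+1.08j), (-2.07-1.08j)]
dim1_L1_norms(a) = [4.6, 3.25, 4.27]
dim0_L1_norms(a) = [4.8, 4.05, 3.27]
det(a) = 14.53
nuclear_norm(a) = 7.75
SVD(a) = [[-0.66, 0.68, -0.34], [0.4, -0.07, -0.91], [-0.64, -0.73, -0.22]] @ diag([3.789997717814577, 2.2683268891849786, 1.6901510059047076]) @ [[0.72, 0.68, -0.16], [-0.64, 0.56, -0.52], [-0.26, 0.48, 0.84]]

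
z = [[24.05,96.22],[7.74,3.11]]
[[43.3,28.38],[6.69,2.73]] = z @ [[0.76,0.26], [0.26,0.23]]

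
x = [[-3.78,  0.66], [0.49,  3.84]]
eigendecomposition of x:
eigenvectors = [[-1.0, -0.09], [0.06, -1.0]]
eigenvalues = [-3.82, 3.88]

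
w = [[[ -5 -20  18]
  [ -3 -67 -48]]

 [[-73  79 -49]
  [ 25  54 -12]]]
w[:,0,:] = [[-5, -20, 18], [-73, 79, -49]]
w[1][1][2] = -12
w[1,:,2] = [-49, -12]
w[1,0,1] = 79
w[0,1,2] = -48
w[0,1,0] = -3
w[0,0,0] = -5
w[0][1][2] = -48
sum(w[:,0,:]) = -50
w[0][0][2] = 18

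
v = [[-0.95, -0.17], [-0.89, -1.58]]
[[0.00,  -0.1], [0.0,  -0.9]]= v @ [[0.0, -0.0], [-0.00, 0.57]]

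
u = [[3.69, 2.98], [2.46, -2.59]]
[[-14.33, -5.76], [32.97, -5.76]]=u @[[3.62, -1.9],  [-9.29, 0.42]]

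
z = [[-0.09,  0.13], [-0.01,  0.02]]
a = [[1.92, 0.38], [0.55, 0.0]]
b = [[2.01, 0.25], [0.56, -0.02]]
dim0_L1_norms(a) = [2.47, 0.38]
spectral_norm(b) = 2.10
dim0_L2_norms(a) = [2.0, 0.38]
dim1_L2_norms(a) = [1.96, 0.55]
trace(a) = 1.92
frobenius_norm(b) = 2.10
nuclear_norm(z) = 0.16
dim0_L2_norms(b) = [2.09, 0.25]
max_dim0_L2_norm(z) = 0.13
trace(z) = -0.07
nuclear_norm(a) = 2.13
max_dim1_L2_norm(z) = 0.16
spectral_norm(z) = 0.16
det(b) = -0.18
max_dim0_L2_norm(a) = 2.0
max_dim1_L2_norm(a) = 1.96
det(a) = -0.21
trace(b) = 1.99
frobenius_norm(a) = 2.03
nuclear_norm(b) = 2.19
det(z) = -0.00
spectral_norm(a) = 2.03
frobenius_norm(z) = 0.16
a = z + b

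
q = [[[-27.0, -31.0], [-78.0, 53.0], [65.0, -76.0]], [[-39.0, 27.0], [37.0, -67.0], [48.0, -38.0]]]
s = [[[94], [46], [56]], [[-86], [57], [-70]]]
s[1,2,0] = -70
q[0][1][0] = -78.0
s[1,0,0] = -86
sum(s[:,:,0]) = 97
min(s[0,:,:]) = 46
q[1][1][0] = 37.0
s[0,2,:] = [56]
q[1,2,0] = 48.0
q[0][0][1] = -31.0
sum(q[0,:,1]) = -54.0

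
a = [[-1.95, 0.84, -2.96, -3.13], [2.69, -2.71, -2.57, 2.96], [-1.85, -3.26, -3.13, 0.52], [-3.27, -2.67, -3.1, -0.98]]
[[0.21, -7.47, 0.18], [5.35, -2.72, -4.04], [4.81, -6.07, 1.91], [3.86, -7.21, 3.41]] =a@[[1.05,-0.28,-1.92], [-2.18,0.81,0.39], [-0.09,1.49,0.28], [-1.22,1.37,0.98]]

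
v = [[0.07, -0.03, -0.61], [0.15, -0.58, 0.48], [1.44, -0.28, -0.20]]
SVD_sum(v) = [[0.14, -0.04, -0.02], [0.22, -0.06, -0.03], [1.42, -0.36, -0.18]] + [[0.01, 0.25, -0.45], [-0.01, -0.35, 0.61], [0.00, 0.03, -0.05]] + [[-0.08, -0.25, -0.14],[-0.06, -0.18, -0.10],[0.02, 0.05, 0.03]]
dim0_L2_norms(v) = [1.45, 0.64, 0.8]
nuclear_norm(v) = 2.75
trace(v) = -0.71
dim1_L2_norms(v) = [0.61, 0.77, 1.48]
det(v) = -0.49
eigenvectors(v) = [[-0.09-0.48j, (-0.09+0.48j), -0.17+0.00j], [-0.22+0.30j, -0.22-0.30j, (-0.98+0j)], [(-0.79+0j), (-0.79-0j), (-0.11+0j)]]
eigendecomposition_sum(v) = [[(0.06+0.45j), 0.03-0.08j, (-0.32-0.01j)], [(0.22-0.26j), -0.06+0.03j, (0.16+0.18j)], [0.74+0.05j, -0.11-0.06j, -0.11+0.50j]] + [[0.06-0.45j, 0.03+0.08j, -0.32+0.01j], [0.22+0.26j, -0.06-0.03j, 0.16-0.18j], [0.74-0.05j, -0.11+0.06j, -0.11-0.50j]] + [[(-0.05-0j), -0.08-0.00j, (0.03+0j)], [-0.29-0.00j, -0.47-0.00j, (0.16+0j)], [-0.03-0.00j, (-0.05-0j), (0.02+0j)]]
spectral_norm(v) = 1.50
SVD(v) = [[-0.10, -0.59, 0.80],[-0.15, 0.80, 0.58],[-0.98, -0.06, -0.17]] @ diag([1.5028859545325362, 0.8730586869892151, 0.37189022135772165]) @ [[-0.96, 0.24, 0.12], [-0.01, -0.49, 0.87], [-0.27, -0.84, -0.48]]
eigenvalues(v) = [(-0.1+0.98j), (-0.1-0.98j), (-0.5+0j)]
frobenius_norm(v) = 1.78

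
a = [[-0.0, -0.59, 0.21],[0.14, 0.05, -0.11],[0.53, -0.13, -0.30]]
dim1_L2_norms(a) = [0.63, 0.18, 0.62]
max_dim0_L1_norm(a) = 0.77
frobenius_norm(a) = 0.90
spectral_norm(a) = 0.64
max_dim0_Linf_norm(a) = 0.59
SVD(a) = [[-0.01,0.99,0.14], [0.26,-0.13,0.96], [0.97,0.05,-0.25]] @ diag([0.6437934837502778, 0.6322417504267629, 0.000565064583737233]) @ [[0.85, -0.16, -0.5], [0.01, -0.94, 0.33], [-0.52, -0.29, -0.80]]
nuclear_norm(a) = 1.28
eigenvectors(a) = [[0.11,-0.52,0.66], [-0.27,-0.29,0.1], [-0.96,-0.8,0.75]]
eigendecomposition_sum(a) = [[-0.05,  -0.05,  0.05], [0.13,  0.14,  -0.14], [0.47,  0.48,  -0.48]] + [[-0.00,  -0.01,  0.0],[-0.00,  -0.01,  0.00],[-0.0,  -0.02,  0.01]] + [[0.05, -0.52, 0.15], [0.01, -0.08, 0.02], [0.06, -0.59, 0.17]]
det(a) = 0.00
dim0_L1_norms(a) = [0.67, 0.77, 0.62]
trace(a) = -0.25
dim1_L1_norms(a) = [0.8, 0.3, 0.96]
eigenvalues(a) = [-0.4, -0.0, 0.15]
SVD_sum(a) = [[-0.01,0.00,0.00], [0.14,-0.03,-0.08], [0.53,-0.1,-0.31]] + [[0.01,-0.59,0.21], [-0.0,0.08,-0.03], [0.00,-0.03,0.01]] + [[-0.00,-0.00,-0.00], [-0.0,-0.0,-0.00], [0.00,0.00,0.00]]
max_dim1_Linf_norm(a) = 0.59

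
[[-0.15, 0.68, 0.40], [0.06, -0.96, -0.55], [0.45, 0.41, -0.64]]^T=[[-0.15,0.06,0.45], [0.68,-0.96,0.41], [0.4,-0.55,-0.64]]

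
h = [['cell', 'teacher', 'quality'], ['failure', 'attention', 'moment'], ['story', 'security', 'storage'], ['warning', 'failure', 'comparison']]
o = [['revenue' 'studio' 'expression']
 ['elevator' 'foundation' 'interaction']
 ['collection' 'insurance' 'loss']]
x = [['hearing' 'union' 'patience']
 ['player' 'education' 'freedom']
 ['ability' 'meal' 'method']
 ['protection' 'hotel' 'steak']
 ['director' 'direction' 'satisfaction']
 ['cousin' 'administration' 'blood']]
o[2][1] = 'insurance'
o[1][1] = 'foundation'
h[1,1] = 'attention'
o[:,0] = ['revenue', 'elevator', 'collection']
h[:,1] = ['teacher', 'attention', 'security', 'failure']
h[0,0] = 'cell'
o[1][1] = 'foundation'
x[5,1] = 'administration'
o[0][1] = 'studio'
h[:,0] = ['cell', 'failure', 'story', 'warning']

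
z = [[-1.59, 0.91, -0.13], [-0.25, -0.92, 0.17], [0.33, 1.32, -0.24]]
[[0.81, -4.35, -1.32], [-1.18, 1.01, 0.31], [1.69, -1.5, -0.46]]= z@[[0.17, 1.84, 0.52], [0.99, -1.48, -0.78], [-1.35, 0.63, -1.66]]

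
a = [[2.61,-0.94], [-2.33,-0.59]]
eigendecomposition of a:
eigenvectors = [[0.85, 0.24], [-0.52, 0.97]]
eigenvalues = [3.19, -1.17]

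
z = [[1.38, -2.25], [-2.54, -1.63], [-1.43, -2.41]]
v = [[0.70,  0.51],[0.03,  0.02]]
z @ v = [[0.90,0.66], [-1.83,-1.33], [-1.07,-0.78]]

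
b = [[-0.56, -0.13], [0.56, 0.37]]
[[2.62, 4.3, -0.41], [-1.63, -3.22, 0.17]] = b@[[-5.64,-8.71,0.96], [4.12,4.48,-0.99]]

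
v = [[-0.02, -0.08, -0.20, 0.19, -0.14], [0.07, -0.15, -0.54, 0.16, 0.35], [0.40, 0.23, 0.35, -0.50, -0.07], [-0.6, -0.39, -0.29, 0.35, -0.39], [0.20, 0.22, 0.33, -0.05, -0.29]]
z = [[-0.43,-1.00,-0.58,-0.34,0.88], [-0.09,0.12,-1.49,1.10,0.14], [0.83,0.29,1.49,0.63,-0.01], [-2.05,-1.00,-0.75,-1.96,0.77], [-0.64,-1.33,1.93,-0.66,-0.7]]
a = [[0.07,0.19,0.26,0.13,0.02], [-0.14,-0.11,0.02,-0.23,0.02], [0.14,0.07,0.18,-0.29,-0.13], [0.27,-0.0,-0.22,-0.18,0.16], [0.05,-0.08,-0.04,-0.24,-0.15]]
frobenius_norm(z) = 5.13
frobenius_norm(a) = 0.80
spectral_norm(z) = 3.74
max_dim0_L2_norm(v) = 0.8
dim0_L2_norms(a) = [0.35, 0.24, 0.39, 0.49, 0.26]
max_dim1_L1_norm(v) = 2.02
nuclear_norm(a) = 1.51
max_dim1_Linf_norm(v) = 0.6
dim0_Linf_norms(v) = [0.6, 0.39, 0.54, 0.5, 0.39]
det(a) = -0.00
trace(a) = -0.19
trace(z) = -1.48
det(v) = 0.00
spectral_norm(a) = 0.54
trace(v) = 0.24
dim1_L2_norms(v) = [0.32, 0.68, 0.77, 0.93, 0.53]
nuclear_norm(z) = 9.35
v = z @ a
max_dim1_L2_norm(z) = 3.19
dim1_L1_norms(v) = [0.63, 1.27, 1.55, 2.02, 1.09]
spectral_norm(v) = 1.27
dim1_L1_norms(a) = [0.67, 0.52, 0.81, 0.83, 0.56]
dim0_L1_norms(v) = [1.29, 1.07, 1.71, 1.25, 1.24]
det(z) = -4.81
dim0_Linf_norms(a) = [0.27, 0.19, 0.26, 0.29, 0.16]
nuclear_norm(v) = 2.54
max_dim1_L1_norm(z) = 6.53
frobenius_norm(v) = 1.52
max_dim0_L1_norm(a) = 1.07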